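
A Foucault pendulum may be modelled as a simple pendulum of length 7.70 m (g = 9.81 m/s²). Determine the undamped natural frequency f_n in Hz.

For a simple pendulum ω_n = √(g/L) = √(9.81/7.70) = √1.274 = 1.129 rad/s.
f_n = ω_n/(2π) = 1.129/6.283 = 0.1796 Hz.

0.180 Hz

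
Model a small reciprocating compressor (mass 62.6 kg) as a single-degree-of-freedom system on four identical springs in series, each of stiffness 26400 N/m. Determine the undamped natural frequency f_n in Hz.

1.63 Hz

Series springs: 1/k_eq = 4/26400, so k_eq = 26400/4 = 6600 N/m.
ω_n = √(k_eq/m) = √(6600/62.6) = √105.4 = 10.27 rad/s.
f_n = ω_n/(2π) = 10.27/6.283 = 1.634 Hz.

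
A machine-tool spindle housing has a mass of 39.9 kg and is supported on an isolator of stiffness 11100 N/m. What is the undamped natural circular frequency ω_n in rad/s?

16.7 rad/s

ω_n = √(k/m) = √(11100/39.9) = √278.2 = 16.68 rad/s.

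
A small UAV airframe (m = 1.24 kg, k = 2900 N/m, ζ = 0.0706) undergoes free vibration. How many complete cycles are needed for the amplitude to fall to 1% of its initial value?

Logarithmic decrement δ = 2πζ/√(1 − ζ²) = 2π × 0.07060/√(1 − 0.00498) = 0.4447.
x_n/x₀ = e^(−nδ) ≤ 0.01; take ln: n ≥ ln(1/0.01)/δ = 4.605/0.4447 = 10.36.
So 11 complete cycles are required.

11 cycles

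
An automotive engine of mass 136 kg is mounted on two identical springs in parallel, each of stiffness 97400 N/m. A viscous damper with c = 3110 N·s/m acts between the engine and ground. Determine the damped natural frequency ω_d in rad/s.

36.1 rad/s

Parallel springs add: k_eq = 2 × 97400 = 194800 N/m.
ω_n = √(k_eq/m) = √(194800/136) = 37.85 rad/s.
Critical damping c_c = 2√(k_eq·m) = 2√(194800 × 136) = 10290 N·s/m, so ζ = c/c_c = 3110/10290 = 0.3021.
ω_d = ω_n√(1 − ζ²) = 37.85 × √(1 − 0.0913) = 36.08 rad/s.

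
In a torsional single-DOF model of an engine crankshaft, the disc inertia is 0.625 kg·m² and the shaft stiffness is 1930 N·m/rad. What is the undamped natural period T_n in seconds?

0.113 s

ω_n = √(k_t/J) = √(1930/0.625) = √3088 = 55.57 rad/s.
T_n = 2π/ω_n = 6.283/55.57 = 0.1131 s.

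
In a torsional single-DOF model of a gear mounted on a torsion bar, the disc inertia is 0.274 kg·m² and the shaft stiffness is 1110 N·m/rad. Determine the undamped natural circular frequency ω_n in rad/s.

ω_n = √(k_t/J) = √(1110/0.274) = √4051 = 63.65 rad/s.

63.6 rad/s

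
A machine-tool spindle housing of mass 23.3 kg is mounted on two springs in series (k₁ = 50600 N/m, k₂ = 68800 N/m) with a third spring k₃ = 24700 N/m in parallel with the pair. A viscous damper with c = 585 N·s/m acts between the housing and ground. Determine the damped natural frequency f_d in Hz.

7.39 Hz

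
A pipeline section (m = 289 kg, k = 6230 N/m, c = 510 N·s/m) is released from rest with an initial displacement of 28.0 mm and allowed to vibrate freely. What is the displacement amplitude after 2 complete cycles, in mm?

ζ = c/(2√(km)) = 510/(2√(6230 × 289)) = 510/2684 = 0.1900.
Logarithmic decrement δ = 2πζ/√(1 − ζ²) = 2π × 0.1900/√(1 − 0.0361) = 1.216.
After n cycles, x_n/x₀ = e^(−nδ), so x_2 = 28.0 × e^(−2 × 1.216) = 28.0 × 0.08782 = 2.459 mm.

2.46 mm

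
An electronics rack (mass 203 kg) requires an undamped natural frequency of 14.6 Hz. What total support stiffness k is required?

1710000 N/m

ω_n = 2πf_n = 2π × 14.6 = 91.73 rad/s.
k = m·ω_n² = 203 × 91.73² = 203 × 8415 = 1708000 N/m.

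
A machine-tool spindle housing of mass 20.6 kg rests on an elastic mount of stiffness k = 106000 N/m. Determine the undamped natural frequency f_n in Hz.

11.4 Hz

ω_n = √(k/m) = √(106000/20.6) = √5146 = 71.73 rad/s.
f_n = ω_n/(2π) = 71.73/6.283 = 11.42 Hz.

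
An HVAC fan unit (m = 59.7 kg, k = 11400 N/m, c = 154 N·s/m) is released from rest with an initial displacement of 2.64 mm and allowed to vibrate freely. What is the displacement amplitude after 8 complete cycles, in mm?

0.0237 mm

ζ = c/(2√(km)) = 154/(2√(11400 × 59.7)) = 154/1650 = 0.09334.
Logarithmic decrement δ = 2πζ/√(1 − ζ²) = 2π × 0.09334/√(1 − 0.00871) = 0.5890.
After n cycles, x_n/x₀ = e^(−nδ), so x_8 = 2.64 × e^(−8 × 0.5890) = 2.64 × 0.008985 = 0.02372 mm.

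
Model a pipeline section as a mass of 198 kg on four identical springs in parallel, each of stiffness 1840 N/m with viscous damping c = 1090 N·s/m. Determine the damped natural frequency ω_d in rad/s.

Parallel springs add: k_eq = 4 × 1840 = 7360 N/m.
ω_n = √(k_eq/m) = √(7360/198) = 6.097 rad/s.
Critical damping c_c = 2√(k_eq·m) = 2√(7360 × 198) = 2414 N·s/m, so ζ = c/c_c = 1090/2414 = 0.4515.
ω_d = ω_n√(1 − ζ²) = 6.097 × √(1 − 0.204) = 5.440 rad/s.

5.44 rad/s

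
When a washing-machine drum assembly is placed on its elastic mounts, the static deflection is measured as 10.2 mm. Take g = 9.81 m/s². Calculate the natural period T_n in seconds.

0.203 s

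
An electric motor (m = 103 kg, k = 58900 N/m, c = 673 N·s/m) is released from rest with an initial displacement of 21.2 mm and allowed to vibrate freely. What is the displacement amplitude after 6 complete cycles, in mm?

ζ = c/(2√(km)) = 673/(2√(58900 × 103)) = 673/4926 = 0.1366.
Logarithmic decrement δ = 2πζ/√(1 − ζ²) = 2π × 0.1366/√(1 − 0.0187) = 0.8665.
After n cycles, x_n/x₀ = e^(−nδ), so x_6 = 21.2 × e^(−6 × 0.8665) = 21.2 × 0.005521 = 0.1171 mm.

0.117 mm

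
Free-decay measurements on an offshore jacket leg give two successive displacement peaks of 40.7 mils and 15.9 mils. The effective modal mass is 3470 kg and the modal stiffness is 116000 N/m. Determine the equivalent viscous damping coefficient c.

5940 N·s/m

Logarithmic decrement δ = (1/n)·ln(x₀/x_n) = (1/1)·ln(40.7/15.9) = (1/1)·ln(2.560) = 0.9399.
ζ = δ/√(4π² + δ²) = 0.9399/√(39.48 + 0.883) = 0.9399/6.353 = 0.1479.
c = ζ · 2√(km) = 0.1479 × 2√(116000 × 3470) = 0.1479 × 40130 = 5936 N·s/m.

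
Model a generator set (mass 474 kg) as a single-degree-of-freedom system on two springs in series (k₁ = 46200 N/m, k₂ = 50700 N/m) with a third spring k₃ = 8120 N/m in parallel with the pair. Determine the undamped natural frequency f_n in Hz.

Series pair: k_s = k₁k₂/(k₁+k₂) = (46200)(50700)/(46200 + 50700) = 24170 N/m. In parallel with k₃: k_eq = 24170 + 8120 = 32290 N/m.
ω_n = √(k_eq/m) = √(32290/474) = √68.13 = 8.254 rad/s.
f_n = ω_n/(2π) = 8.254/6.283 = 1.314 Hz.

1.31 Hz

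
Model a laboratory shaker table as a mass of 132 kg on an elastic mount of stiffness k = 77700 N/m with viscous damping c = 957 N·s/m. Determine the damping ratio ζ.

0.149

ω_n = √(k/m) = √(77700/132) = 24.26 rad/s.
Critical damping c_c = 2√(k·m) = 2√(77700 × 132) = 6405 N·s/m, so ζ = c/c_c = 957/6405 = 0.1494.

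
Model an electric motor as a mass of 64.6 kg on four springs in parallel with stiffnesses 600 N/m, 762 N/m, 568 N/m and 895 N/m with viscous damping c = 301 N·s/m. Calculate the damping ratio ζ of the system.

0.352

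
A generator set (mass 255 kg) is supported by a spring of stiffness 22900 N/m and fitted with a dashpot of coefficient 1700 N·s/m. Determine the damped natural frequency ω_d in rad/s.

8.87 rad/s

ω_n = √(k/m) = √(22900/255) = 9.476 rad/s.
Critical damping c_c = 2√(k·m) = 2√(22900 × 255) = 4833 N·s/m, so ζ = c/c_c = 1700/4833 = 0.3517.
ω_d = ω_n√(1 − ζ²) = 9.476 × √(1 − 0.124) = 8.871 rad/s.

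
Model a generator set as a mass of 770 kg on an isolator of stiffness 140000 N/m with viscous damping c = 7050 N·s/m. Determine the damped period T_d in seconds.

0.495 s

ω_n = √(k/m) = √(140000/770) = 13.48 rad/s.
Critical damping c_c = 2√(k·m) = 2√(140000 × 770) = 20770 N·s/m, so ζ = c/c_c = 7050/20770 = 0.3395.
ω_d = ω_n√(1 − ζ²) = 13.48 × √(1 − 0.115) = 12.68 rad/s.
T_d = 2π/ω_d = 0.4954 s.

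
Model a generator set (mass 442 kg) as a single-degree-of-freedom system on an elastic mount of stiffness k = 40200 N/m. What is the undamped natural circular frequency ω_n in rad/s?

ω_n = √(k/m) = √(40200/442) = √90.95 = 9.537 rad/s.

9.54 rad/s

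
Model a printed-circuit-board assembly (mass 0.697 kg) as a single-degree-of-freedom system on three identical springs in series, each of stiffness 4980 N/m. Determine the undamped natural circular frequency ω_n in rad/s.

48.8 rad/s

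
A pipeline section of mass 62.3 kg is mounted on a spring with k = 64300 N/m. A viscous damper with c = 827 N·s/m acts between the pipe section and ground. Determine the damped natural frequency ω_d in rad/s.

ω_n = √(k/m) = √(64300/62.3) = 32.13 rad/s.
Critical damping c_c = 2√(k·m) = 2√(64300 × 62.3) = 4003 N·s/m, so ζ = c/c_c = 827/4003 = 0.2066.
ω_d = ω_n√(1 − ζ²) = 32.13 × √(1 − 0.0427) = 31.43 rad/s.

31.4 rad/s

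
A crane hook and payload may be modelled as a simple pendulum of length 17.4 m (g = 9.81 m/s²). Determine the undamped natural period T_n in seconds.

For a simple pendulum ω_n = √(g/L) = √(9.81/17.4) = √0.5638 = 0.7509 rad/s.
T_n = 2π/ω_n = 6.283/0.7509 = 8.368 s.

8.37 s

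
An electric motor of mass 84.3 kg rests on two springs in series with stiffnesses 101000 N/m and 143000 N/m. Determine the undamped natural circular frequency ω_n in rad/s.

Series springs: 1/k_eq = 1/101000 + 1/143000 = 1.689×10^-5, so k_eq = 59190 N/m.
ω_n = √(k_eq/m) = √(59190/84.3) = √702.2 = 26.50 rad/s.

26.5 rad/s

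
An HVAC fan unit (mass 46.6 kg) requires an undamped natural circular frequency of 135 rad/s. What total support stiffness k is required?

k = m·ω_n² = 46.6 × 135.0² = 46.6 × 18220 = 849300 N/m.

849000 N/m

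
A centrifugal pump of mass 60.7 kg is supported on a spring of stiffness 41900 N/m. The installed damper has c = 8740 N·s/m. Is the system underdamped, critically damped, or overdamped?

overdamped

c_c = 2√(k·m) = 3190 N·s/m; ζ = c/c_c = 8740/3190 = 2.74.
Since ζ > 1 the system is overdamped.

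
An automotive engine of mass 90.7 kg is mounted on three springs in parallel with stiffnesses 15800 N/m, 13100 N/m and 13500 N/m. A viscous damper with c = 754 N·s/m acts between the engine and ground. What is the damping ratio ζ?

0.192

Parallel springs add: k_eq = 15800 + 13100 + 13500 = 42400 N/m.
ω_n = √(k_eq/m) = √(42400/90.7) = 21.62 rad/s.
Critical damping c_c = 2√(k_eq·m) = 2√(42400 × 90.7) = 3922 N·s/m, so ζ = c/c_c = 754/3922 = 0.1922.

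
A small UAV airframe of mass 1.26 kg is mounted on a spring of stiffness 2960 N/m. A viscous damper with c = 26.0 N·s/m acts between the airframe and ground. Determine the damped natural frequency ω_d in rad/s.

47.4 rad/s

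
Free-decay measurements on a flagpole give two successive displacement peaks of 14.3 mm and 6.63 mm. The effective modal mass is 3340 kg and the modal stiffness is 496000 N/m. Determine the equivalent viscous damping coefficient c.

Logarithmic decrement δ = (1/n)·ln(x₀/x_n) = (1/1)·ln(14.3/6.63) = (1/1)·ln(2.157) = 0.7687.
ζ = δ/√(4π² + δ²) = 0.7687/√(39.48 + 0.591) = 0.7687/6.330 = 0.1214.
c = ζ · 2√(km) = 0.1214 × 2√(496000 × 3340) = 0.1214 × 81400 = 9885 N·s/m.

9880 N·s/m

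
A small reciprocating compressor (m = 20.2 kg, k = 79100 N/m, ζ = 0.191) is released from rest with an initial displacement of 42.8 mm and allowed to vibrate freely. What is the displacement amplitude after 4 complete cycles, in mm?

0.322 mm

Logarithmic decrement δ = 2πζ/√(1 − ζ²) = 2π × 0.1910/√(1 − 0.0365) = 1.223.
After n cycles, x_n/x₀ = e^(−nδ), so x_4 = 42.8 × e^(−4 × 1.223) = 42.8 × 0.007519 = 0.3218 mm.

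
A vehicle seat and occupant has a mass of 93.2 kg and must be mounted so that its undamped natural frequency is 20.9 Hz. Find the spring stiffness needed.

ω_n = 2πf_n = 2π × 20.9 = 131.3 rad/s.
k = m·ω_n² = 93.2 × 131.3² = 93.2 × 17240 = 1607000 N/m.

1610000 N/m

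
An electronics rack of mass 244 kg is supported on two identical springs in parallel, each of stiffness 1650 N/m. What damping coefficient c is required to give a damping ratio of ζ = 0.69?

1240 N·s/m

Parallel springs add: k_eq = 2 × 1650 = 3300 N/m.
c_c = 2√(k_eq·m) = 2√(3300 × 244) = 1795 N·s/m.
c = ζ·c_c = 0.69 × 1795 = 1238 N·s/m.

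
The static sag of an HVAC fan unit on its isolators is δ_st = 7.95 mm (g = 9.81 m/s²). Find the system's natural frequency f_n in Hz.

5.59 Hz

ω_n = √(g/δ_st) = √(9.81/0.00795) = √1234 = 35.13 rad/s.
f_n = ω_n/(2π) = 35.13/6.283 = 5.591 Hz.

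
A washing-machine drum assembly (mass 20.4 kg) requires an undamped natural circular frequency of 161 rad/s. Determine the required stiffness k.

k = m·ω_n² = 20.4 × 161.0² = 20.4 × 25920 = 528800 N/m.

529000 N/m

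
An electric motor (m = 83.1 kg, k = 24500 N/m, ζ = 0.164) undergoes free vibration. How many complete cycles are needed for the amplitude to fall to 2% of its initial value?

Logarithmic decrement δ = 2πζ/√(1 − ζ²) = 2π × 0.1640/√(1 − 0.0269) = 1.045.
x_n/x₀ = e^(−nδ) ≤ 0.02; take ln: n ≥ ln(1/0.02)/δ = 3.912/1.045 = 3.745.
So 4 complete cycles are required.

4 cycles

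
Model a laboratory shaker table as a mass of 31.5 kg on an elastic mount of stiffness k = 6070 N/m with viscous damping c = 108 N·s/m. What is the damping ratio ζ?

ω_n = √(k/m) = √(6070/31.5) = 13.88 rad/s.
Critical damping c_c = 2√(k·m) = 2√(6070 × 31.5) = 874.5 N·s/m, so ζ = c/c_c = 108/874.5 = 0.1235.

0.123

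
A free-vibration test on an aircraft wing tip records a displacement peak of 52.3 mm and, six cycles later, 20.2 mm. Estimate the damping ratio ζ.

Logarithmic decrement δ = (1/n)·ln(x₀/x_n) = (1/6)·ln(52.3/20.2) = (1/6)·ln(2.589) = 0.1586.
ζ = δ/√(4π² + δ²) = 0.1586/√(39.48 + 0.0251) = 0.1586/6.285 = 0.02523.

0.0252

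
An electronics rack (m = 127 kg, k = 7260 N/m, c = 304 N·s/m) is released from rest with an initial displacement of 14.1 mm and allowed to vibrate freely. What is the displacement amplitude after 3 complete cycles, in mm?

ζ = c/(2√(km)) = 304/(2√(7260 × 127)) = 304/1920 = 0.1583.
Logarithmic decrement δ = 2πζ/√(1 − ζ²) = 2π × 0.1583/√(1 − 0.0251) = 1.007.
After n cycles, x_n/x₀ = e^(−nδ), so x_3 = 14.1 × e^(−3 × 1.007) = 14.1 × 0.04871 = 0.6868 mm.

0.687 mm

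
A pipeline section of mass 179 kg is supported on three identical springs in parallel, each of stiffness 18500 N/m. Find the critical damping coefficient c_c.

6300 N·s/m

Parallel springs add: k_eq = 3 × 18500 = 55500 N/m.
c_c = 2√(k_eq·m) = 2√(55500 × 179) = 2 × 3152 = 6304 N·s/m.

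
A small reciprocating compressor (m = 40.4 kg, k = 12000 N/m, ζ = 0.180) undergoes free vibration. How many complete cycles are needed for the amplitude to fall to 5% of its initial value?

3 cycles

Logarithmic decrement δ = 2πζ/√(1 − ζ²) = 2π × 0.1800/√(1 − 0.0324) = 1.150.
x_n/x₀ = e^(−nδ) ≤ 0.05; take ln: n ≥ ln(1/0.05)/δ = 2.996/1.150 = 2.606.
So 3 complete cycles are required.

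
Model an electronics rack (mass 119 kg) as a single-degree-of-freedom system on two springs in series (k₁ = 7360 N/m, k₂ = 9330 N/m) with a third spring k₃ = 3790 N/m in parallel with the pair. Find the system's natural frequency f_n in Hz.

1.30 Hz

Series pair: k_s = k₁k₂/(k₁+k₂) = (7360)(9330)/(7360 + 9330) = 4114 N/m. In parallel with k₃: k_eq = 4114 + 3790 = 7904 N/m.
ω_n = √(k_eq/m) = √(7904/119) = √66.42 = 8.150 rad/s.
f_n = ω_n/(2π) = 8.150/6.283 = 1.297 Hz.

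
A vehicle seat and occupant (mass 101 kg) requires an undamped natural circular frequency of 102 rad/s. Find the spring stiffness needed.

k = m·ω_n² = 101 × 102.0² = 101 × 10400 = 1051000 N/m.

1050000 N/m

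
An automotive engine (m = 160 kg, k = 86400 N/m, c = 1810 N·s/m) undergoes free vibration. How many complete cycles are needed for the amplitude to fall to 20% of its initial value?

ζ = c/(2√(km)) = 1810/(2√(86400 × 160)) = 1810/7436 = 0.2434.
Logarithmic decrement δ = 2πζ/√(1 − ζ²) = 2π × 0.2434/√(1 − 0.0592) = 1.577.
x_n/x₀ = e^(−nδ) ≤ 0.2; take ln: n ≥ ln(1/0.2)/δ = 1.609/1.577 = 1.021.
So 2 complete cycles are required.

2 cycles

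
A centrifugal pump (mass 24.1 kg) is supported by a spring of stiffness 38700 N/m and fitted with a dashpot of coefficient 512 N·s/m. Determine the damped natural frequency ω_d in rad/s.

38.6 rad/s

ω_n = √(k/m) = √(38700/24.1) = 40.07 rad/s.
Critical damping c_c = 2√(k·m) = 2√(38700 × 24.1) = 1931 N·s/m, so ζ = c/c_c = 512/1931 = 0.2651.
ω_d = ω_n√(1 − ζ²) = 40.07 × √(1 − 0.0703) = 38.64 rad/s.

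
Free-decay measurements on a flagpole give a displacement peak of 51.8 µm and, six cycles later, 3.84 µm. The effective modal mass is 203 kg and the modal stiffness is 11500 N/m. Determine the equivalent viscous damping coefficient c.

210 N·s/m

Logarithmic decrement δ = (1/n)·ln(x₀/x_n) = (1/6)·ln(51.8/3.84) = (1/6)·ln(13.49) = 0.4337.
ζ = δ/√(4π² + δ²) = 0.4337/√(39.48 + 0.188) = 0.4337/6.298 = 0.06885.
c = ζ · 2√(km) = 0.06885 × 2√(11500 × 203) = 0.06885 × 3056 = 210.4 N·s/m.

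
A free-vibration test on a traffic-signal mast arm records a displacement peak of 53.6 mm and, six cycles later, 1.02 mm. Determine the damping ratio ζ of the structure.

Logarithmic decrement δ = (1/n)·ln(x₀/x_n) = (1/6)·ln(53.6/1.02) = (1/6)·ln(52.55) = 0.6603.
ζ = δ/√(4π² + δ²) = 0.6603/√(39.48 + 0.436) = 0.6603/6.318 = 0.1045.

0.105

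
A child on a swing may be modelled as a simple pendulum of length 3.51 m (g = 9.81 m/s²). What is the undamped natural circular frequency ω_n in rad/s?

For a simple pendulum ω_n = √(g/L) = √(9.81/3.51) = √2.795 = 1.672 rad/s.

1.67 rad/s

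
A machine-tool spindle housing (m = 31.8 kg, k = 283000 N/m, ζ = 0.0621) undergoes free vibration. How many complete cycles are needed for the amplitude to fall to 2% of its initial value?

11 cycles

Logarithmic decrement δ = 2πζ/√(1 − ζ²) = 2π × 0.06210/√(1 − 0.00386) = 0.3909.
x_n/x₀ = e^(−nδ) ≤ 0.02; take ln: n ≥ ln(1/0.02)/δ = 3.912/0.3909 = 10.01.
So 11 complete cycles are required.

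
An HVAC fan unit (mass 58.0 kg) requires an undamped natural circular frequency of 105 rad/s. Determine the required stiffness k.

639000 N/m

k = m·ω_n² = 58.0 × 105.0² = 58.0 × 11020 = 639400 N/m.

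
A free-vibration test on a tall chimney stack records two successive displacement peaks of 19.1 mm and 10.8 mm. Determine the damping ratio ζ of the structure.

0.0904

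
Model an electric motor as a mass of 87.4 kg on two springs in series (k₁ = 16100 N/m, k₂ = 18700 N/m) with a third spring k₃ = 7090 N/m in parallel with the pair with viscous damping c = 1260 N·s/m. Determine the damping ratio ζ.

0.537

Series pair: k_s = k₁k₂/(k₁+k₂) = (16100)(18700)/(16100 + 18700) = 8651 N/m. In parallel with k₃: k_eq = 8651 + 7090 = 15740 N/m.
ω_n = √(k_eq/m) = √(15740/87.4) = 13.42 rad/s.
Critical damping c_c = 2√(k_eq·m) = 2√(15740 × 87.4) = 2346 N·s/m, so ζ = c/c_c = 1260/2346 = 0.5371.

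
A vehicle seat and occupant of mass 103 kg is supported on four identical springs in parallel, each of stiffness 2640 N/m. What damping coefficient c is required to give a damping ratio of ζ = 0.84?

Parallel springs add: k_eq = 4 × 2640 = 10560 N/m.
c_c = 2√(k_eq·m) = 2√(10560 × 103) = 2086 N·s/m.
c = ζ·c_c = 0.84 × 2086 = 1752 N·s/m.

1750 N·s/m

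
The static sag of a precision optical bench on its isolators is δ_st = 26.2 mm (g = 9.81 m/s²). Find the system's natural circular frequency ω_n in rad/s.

ω_n = √(g/δ_st) = √(9.81/0.0262) = √374.4 = 19.35 rad/s.

19.4 rad/s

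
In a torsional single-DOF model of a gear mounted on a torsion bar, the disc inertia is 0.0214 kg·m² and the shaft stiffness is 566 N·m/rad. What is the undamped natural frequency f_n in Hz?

25.9 Hz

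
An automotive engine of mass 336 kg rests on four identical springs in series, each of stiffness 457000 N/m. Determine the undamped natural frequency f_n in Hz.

Series springs: 1/k_eq = 4/457000, so k_eq = 457000/4 = 114200 N/m.
ω_n = √(k_eq/m) = √(114200/336) = √340.0 = 18.44 rad/s.
f_n = ω_n/(2π) = 18.44/6.283 = 2.935 Hz.

2.93 Hz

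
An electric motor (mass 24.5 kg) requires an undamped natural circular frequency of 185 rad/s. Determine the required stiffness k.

k = m·ω_n² = 24.5 × 185.0² = 24.5 × 34220 = 838500 N/m.

839000 N/m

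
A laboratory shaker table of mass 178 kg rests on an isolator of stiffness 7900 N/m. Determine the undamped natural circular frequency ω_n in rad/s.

ω_n = √(k/m) = √(7900/178) = √44.38 = 6.662 rad/s.

6.66 rad/s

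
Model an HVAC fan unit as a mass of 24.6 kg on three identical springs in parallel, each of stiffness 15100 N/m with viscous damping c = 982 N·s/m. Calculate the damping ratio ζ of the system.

0.465

Parallel springs add: k_eq = 3 × 15100 = 45300 N/m.
ω_n = √(k_eq/m) = √(45300/24.6) = 42.91 rad/s.
Critical damping c_c = 2√(k_eq·m) = 2√(45300 × 24.6) = 2111 N·s/m, so ζ = c/c_c = 982/2111 = 0.4651.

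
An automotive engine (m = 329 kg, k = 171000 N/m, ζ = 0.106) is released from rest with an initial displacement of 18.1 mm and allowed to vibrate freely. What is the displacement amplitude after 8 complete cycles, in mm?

Logarithmic decrement δ = 2πζ/√(1 − ζ²) = 2π × 0.1060/√(1 − 0.0112) = 0.6698.
After n cycles, x_n/x₀ = e^(−nδ), so x_8 = 18.1 × e^(−8 × 0.6698) = 18.1 × 0.004709 = 0.08523 mm.

0.0852 mm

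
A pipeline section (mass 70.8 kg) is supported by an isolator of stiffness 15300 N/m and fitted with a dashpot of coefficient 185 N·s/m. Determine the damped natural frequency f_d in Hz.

2.33 Hz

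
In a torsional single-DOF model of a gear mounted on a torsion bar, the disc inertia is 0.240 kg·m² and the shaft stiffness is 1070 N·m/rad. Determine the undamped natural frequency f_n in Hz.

ω_n = √(k_t/J) = √(1070/0.240) = √4458 = 66.77 rad/s.
f_n = ω_n/(2π) = 66.77/6.283 = 10.63 Hz.

10.6 Hz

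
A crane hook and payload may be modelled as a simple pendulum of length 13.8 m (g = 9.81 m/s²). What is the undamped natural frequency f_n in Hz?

For a simple pendulum ω_n = √(g/L) = √(9.81/13.8) = √0.7109 = 0.8431 rad/s.
f_n = ω_n/(2π) = 0.8431/6.283 = 0.1342 Hz.

0.134 Hz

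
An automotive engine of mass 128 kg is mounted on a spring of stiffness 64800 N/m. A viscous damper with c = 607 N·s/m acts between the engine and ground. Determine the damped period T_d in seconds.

ω_n = √(k/m) = √(64800/128) = 22.50 rad/s.
Critical damping c_c = 2√(k·m) = 2√(64800 × 128) = 5760 N·s/m, so ζ = c/c_c = 607/5760 = 0.1054.
ω_d = ω_n√(1 − ζ²) = 22.50 × √(1 − 0.0111) = 22.37 rad/s.
T_d = 2π/ω_d = 0.2808 s.

0.281 s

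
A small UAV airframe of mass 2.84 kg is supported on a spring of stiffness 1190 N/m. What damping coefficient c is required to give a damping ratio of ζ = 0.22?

25.6 N·s/m

c_c = 2√(k·m) = 2√(1190 × 2.84) = 116.3 N·s/m.
c = ζ·c_c = 0.22 × 116.3 = 25.58 N·s/m.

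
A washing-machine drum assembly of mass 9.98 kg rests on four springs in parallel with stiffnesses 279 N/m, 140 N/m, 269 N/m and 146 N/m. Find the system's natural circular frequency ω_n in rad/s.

9.14 rad/s

Parallel springs add: k_eq = 279 + 140 + 269 + 146 = 834.0 N/m.
ω_n = √(k_eq/m) = √(834.0/9.98) = √83.57 = 9.142 rad/s.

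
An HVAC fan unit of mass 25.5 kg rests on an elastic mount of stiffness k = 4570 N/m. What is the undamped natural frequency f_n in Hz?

ω_n = √(k/m) = √(4570/25.5) = √179.2 = 13.39 rad/s.
f_n = ω_n/(2π) = 13.39/6.283 = 2.131 Hz.

2.13 Hz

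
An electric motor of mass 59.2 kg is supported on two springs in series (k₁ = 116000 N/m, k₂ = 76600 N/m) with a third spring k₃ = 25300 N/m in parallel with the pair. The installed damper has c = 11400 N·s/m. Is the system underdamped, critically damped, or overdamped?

Series pair: k_s = k₁k₂/(k₁+k₂) = (116000)(76600)/(116000 + 76600) = 46130 N/m. In parallel with k₃: k_eq = 46130 + 25300 = 71430 N/m.
c_c = 2√(k_eq·m) = 4113 N·s/m; ζ = c/c_c = 11400/4113 = 2.77.
Since ζ > 1 the system is overdamped.

overdamped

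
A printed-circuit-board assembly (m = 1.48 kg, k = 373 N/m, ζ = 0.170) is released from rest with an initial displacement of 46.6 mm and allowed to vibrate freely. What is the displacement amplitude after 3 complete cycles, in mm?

1.80 mm

Logarithmic decrement δ = 2πζ/√(1 − ζ²) = 2π × 0.1700/√(1 − 0.0289) = 1.084.
After n cycles, x_n/x₀ = e^(−nδ), so x_3 = 46.6 × e^(−3 × 1.084) = 46.6 × 0.03871 = 1.804 mm.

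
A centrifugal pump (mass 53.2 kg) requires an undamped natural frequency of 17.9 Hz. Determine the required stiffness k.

ω_n = 2πf_n = 2π × 17.9 = 112.5 rad/s.
k = m·ω_n² = 53.2 × 112.5² = 53.2 × 12650 = 672900 N/m.

673000 N/m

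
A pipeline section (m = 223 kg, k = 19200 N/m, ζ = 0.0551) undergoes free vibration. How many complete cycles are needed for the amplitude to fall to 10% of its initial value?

Logarithmic decrement δ = 2πζ/√(1 − ζ²) = 2π × 0.05510/√(1 − 0.00304) = 0.3467.
x_n/x₀ = e^(−nδ) ≤ 0.1; take ln: n ≥ ln(1/0.1)/δ = 2.303/0.3467 = 6.641.
So 7 complete cycles are required.

7 cycles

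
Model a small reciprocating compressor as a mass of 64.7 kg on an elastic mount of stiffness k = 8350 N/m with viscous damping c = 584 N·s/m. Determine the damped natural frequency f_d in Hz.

1.66 Hz

ω_n = √(k/m) = √(8350/64.7) = 11.36 rad/s.
Critical damping c_c = 2√(k·m) = 2√(8350 × 64.7) = 1470 N·s/m, so ζ = c/c_c = 584/1470 = 0.3973.
ω_d = ω_n√(1 − ζ²) = 11.36 × √(1 − 0.158) = 10.43 rad/s.
f_d = ω_d/(2π) = 1.659 Hz.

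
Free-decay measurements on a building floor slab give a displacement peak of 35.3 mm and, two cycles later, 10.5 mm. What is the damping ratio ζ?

Logarithmic decrement δ = (1/n)·ln(x₀/x_n) = (1/2)·ln(35.3/10.5) = (1/2)·ln(3.362) = 0.6063.
ζ = δ/√(4π² + δ²) = 0.6063/√(39.48 + 0.368) = 0.6063/6.312 = 0.09604.

0.0960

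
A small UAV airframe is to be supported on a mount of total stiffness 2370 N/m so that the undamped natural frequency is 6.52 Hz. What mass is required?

1.41 kg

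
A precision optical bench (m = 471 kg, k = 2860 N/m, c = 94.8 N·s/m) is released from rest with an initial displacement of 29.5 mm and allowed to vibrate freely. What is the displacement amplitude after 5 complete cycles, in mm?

ζ = c/(2√(km)) = 94.8/(2√(2860 × 471)) = 94.8/2321 = 0.04084.
Logarithmic decrement δ = 2πζ/√(1 − ζ²) = 2π × 0.04084/√(1 − 0.00167) = 0.2568.
After n cycles, x_n/x₀ = e^(−nδ), so x_5 = 29.5 × e^(−5 × 0.2568) = 29.5 × 0.2769 = 8.169 mm.

8.17 mm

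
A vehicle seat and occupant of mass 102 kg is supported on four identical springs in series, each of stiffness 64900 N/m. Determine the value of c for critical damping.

2570 N·s/m

Series springs: 1/k_eq = 4/64900, so k_eq = 64900/4 = 16220 N/m.
c_c = 2√(k_eq·m) = 2√(16220 × 102) = 2 × 1286 = 2573 N·s/m.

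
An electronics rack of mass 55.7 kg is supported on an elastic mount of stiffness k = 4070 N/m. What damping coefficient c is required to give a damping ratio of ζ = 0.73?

695 N·s/m

c_c = 2√(k·m) = 2√(4070 × 55.7) = 952.3 N·s/m.
c = ζ·c_c = 0.73 × 952.3 = 695.1 N·s/m.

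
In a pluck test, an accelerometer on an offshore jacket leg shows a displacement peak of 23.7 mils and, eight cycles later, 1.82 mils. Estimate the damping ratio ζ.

0.0510

Logarithmic decrement δ = (1/n)·ln(x₀/x_n) = (1/8)·ln(23.7/1.82) = (1/8)·ln(13.02) = 0.3208.
ζ = δ/√(4π² + δ²) = 0.3208/√(39.48 + 0.103) = 0.3208/6.291 = 0.05100.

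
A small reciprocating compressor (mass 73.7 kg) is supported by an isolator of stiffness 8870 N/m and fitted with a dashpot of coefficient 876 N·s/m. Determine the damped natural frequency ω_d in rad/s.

ω_n = √(k/m) = √(8870/73.7) = 10.97 rad/s.
Critical damping c_c = 2√(k·m) = 2√(8870 × 73.7) = 1617 N·s/m, so ζ = c/c_c = 876/1617 = 0.5417.
ω_d = ω_n√(1 − ζ²) = 10.97 × √(1 − 0.293) = 9.221 rad/s.

9.22 rad/s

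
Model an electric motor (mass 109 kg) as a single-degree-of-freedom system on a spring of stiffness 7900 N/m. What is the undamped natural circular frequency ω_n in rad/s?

8.51 rad/s

ω_n = √(k/m) = √(7900/109) = √72.48 = 8.513 rad/s.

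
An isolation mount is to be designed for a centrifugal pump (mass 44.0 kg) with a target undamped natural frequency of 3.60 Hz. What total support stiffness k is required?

ω_n = 2πf_n = 2π × 3.60 = 22.62 rad/s.
k = m·ω_n² = 44.0 × 22.62² = 44.0 × 511.6 = 22510 N/m.

22500 N/m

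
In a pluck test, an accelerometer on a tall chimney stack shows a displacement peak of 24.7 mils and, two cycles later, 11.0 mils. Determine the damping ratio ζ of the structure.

0.0642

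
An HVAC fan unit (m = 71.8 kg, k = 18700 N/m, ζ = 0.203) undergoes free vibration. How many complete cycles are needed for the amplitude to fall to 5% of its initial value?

3 cycles

Logarithmic decrement δ = 2πζ/√(1 − ζ²) = 2π × 0.2030/√(1 − 0.0412) = 1.303.
x_n/x₀ = e^(−nδ) ≤ 0.05; take ln: n ≥ ln(1/0.05)/δ = 2.996/1.303 = 2.300.
So 3 complete cycles are required.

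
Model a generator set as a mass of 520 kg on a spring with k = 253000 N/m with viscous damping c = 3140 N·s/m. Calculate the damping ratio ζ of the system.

0.137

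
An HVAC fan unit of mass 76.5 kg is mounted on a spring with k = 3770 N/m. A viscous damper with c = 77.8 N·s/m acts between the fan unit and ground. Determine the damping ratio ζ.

0.0724

ω_n = √(k/m) = √(3770/76.5) = 7.020 rad/s.
Critical damping c_c = 2√(k·m) = 2√(3770 × 76.5) = 1074 N·s/m, so ζ = c/c_c = 77.8/1074 = 0.07243.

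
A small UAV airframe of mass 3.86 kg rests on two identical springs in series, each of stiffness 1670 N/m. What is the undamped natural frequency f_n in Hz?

Series springs: 1/k_eq = 2/1670, so k_eq = 1670/2 = 835.0 N/m.
ω_n = √(k_eq/m) = √(835.0/3.86) = √216.3 = 14.71 rad/s.
f_n = ω_n/(2π) = 14.71/6.283 = 2.341 Hz.

2.34 Hz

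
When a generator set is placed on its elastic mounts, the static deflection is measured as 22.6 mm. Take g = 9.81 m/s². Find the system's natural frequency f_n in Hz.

ω_n = √(g/δ_st) = √(9.81/0.0226) = √434.1 = 20.83 rad/s.
f_n = ω_n/(2π) = 20.83/6.283 = 3.316 Hz.

3.32 Hz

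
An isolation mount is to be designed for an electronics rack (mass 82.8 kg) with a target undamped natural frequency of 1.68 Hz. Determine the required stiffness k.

9230 N/m

ω_n = 2πf_n = 2π × 1.68 = 10.56 rad/s.
k = m·ω_n² = 82.8 × 10.56² = 82.8 × 111.4 = 9226 N/m.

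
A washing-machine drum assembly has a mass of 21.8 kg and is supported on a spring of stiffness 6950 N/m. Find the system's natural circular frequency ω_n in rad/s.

17.9 rad/s

ω_n = √(k/m) = √(6950/21.8) = √318.8 = 17.86 rad/s.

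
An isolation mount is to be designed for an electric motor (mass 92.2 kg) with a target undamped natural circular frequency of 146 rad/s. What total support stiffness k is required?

1970000 N/m

k = m·ω_n² = 92.2 × 146.0² = 92.2 × 21320 = 1965000 N/m.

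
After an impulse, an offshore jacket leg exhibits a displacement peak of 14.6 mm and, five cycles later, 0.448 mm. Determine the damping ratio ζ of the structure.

Logarithmic decrement δ = (1/n)·ln(x₀/x_n) = (1/5)·ln(14.6/0.448) = (1/5)·ln(32.59) = 0.6968.
ζ = δ/√(4π² + δ²) = 0.6968/√(39.48 + 0.486) = 0.6968/6.322 = 0.1102.

0.110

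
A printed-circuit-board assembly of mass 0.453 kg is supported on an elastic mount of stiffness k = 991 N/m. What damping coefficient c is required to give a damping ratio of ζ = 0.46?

19.5 N·s/m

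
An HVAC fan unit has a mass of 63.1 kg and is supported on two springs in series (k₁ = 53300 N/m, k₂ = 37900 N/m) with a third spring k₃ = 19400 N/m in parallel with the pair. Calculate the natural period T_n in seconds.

0.245 s

Series pair: k_s = k₁k₂/(k₁+k₂) = (53300)(37900)/(53300 + 37900) = 22150 N/m. In parallel with k₃: k_eq = 22150 + 19400 = 41550 N/m.
ω_n = √(k_eq/m) = √(41550/63.1) = √658.5 = 25.66 rad/s.
T_n = 2π/ω_n = 6.283/25.66 = 0.2449 s.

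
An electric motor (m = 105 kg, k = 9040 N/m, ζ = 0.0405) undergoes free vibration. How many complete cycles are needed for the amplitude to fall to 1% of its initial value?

19 cycles

Logarithmic decrement δ = 2πζ/√(1 − ζ²) = 2π × 0.04050/√(1 − 0.00164) = 0.2547.
x_n/x₀ = e^(−nδ) ≤ 0.01; take ln: n ≥ ln(1/0.01)/δ = 4.605/0.2547 = 18.08.
So 19 complete cycles are required.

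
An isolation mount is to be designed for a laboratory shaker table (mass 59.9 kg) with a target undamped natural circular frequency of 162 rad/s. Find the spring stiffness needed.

k = m·ω_n² = 59.9 × 162.0² = 59.9 × 26240 = 1572000 N/m.

1570000 N/m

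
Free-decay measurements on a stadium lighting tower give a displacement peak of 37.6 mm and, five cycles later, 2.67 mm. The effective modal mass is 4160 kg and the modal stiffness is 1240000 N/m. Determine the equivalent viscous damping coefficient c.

Logarithmic decrement δ = (1/n)·ln(x₀/x_n) = (1/5)·ln(37.6/2.67) = (1/5)·ln(14.08) = 0.5290.
ζ = δ/√(4π² + δ²) = 0.5290/√(39.48 + 0.280) = 0.5290/6.305 = 0.08389.
c = ζ · 2√(km) = 0.08389 × 2√(1240000 × 4160) = 0.08389 × 143600 = 12050 N·s/m.

12100 N·s/m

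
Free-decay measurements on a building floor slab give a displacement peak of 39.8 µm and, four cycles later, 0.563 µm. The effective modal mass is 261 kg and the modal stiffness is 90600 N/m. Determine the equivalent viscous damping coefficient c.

Logarithmic decrement δ = (1/n)·ln(x₀/x_n) = (1/4)·ln(39.8/0.563) = (1/4)·ln(70.69) = 1.065.
ζ = δ/√(4π² + δ²) = 1.065/√(39.48 + 1.13) = 1.065/6.373 = 0.1671.
c = ζ · 2√(km) = 0.1671 × 2√(90600 × 261) = 0.1671 × 9726 = 1625 N·s/m.

1620 N·s/m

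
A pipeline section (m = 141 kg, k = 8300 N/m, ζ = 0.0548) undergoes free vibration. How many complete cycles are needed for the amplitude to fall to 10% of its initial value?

7 cycles

Logarithmic decrement δ = 2πζ/√(1 − ζ²) = 2π × 0.05480/√(1 − 0.00300) = 0.3448.
x_n/x₀ = e^(−nδ) ≤ 0.1; take ln: n ≥ ln(1/0.1)/δ = 2.303/0.3448 = 6.677.
So 7 complete cycles are required.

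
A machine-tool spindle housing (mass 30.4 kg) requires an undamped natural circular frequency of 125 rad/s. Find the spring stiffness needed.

475000 N/m

k = m·ω_n² = 30.4 × 125.0² = 30.4 × 15620 = 475000 N/m.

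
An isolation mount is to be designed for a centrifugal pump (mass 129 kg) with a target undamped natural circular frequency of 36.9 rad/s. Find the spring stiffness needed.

k = m·ω_n² = 129 × 36.90² = 129 × 1362 = 175600 N/m.

176000 N/m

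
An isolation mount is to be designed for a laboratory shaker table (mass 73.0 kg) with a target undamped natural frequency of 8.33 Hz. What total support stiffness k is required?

ω_n = 2πf_n = 2π × 8.33 = 52.34 rad/s.
k = m·ω_n² = 73.0 × 52.34² = 73.0 × 2739 = 200000 N/m.

200000 N/m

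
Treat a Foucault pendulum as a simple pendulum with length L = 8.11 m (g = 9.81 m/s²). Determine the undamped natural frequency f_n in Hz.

0.175 Hz

For a simple pendulum ω_n = √(g/L) = √(9.81/8.11) = √1.210 = 1.100 rad/s.
f_n = ω_n/(2π) = 1.100/6.283 = 0.1750 Hz.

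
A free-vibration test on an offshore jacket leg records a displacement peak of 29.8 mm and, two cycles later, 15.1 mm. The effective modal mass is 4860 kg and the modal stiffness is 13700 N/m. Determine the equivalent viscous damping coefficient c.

882 N·s/m

Logarithmic decrement δ = (1/n)·ln(x₀/x_n) = (1/2)·ln(29.8/15.1) = (1/2)·ln(1.974) = 0.3399.
ζ = δ/√(4π² + δ²) = 0.3399/√(39.48 + 0.116) = 0.3399/6.292 = 0.05402.
c = ζ · 2√(km) = 0.05402 × 2√(13700 × 4860) = 0.05402 × 16320 = 881.6 N·s/m.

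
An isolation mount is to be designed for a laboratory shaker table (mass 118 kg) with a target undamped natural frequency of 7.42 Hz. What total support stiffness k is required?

256000 N/m

ω_n = 2πf_n = 2π × 7.42 = 46.62 rad/s.
k = m·ω_n² = 118 × 46.62² = 118 × 2174 = 256500 N/m.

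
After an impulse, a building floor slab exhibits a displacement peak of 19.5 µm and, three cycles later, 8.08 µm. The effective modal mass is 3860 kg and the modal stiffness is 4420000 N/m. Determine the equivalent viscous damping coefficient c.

12200 N·s/m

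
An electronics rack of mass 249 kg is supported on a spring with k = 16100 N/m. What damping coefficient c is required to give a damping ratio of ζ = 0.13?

521 N·s/m

c_c = 2√(k·m) = 2√(16100 × 249) = 4004 N·s/m.
c = ζ·c_c = 0.13 × 4004 = 520.6 N·s/m.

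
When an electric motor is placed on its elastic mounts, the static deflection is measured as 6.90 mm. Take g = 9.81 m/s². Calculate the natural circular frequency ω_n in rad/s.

ω_n = √(g/δ_st) = √(9.81/0.00690) = √1422 = 37.71 rad/s.

37.7 rad/s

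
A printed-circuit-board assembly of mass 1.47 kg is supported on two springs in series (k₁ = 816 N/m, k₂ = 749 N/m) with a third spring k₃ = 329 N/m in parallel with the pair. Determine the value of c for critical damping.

Series pair: k_s = k₁k₂/(k₁+k₂) = (816)(749)/(816 + 749) = 390.5 N/m. In parallel with k₃: k_eq = 390.5 + 329 = 719.5 N/m.
c_c = 2√(k_eq·m) = 2√(719.5 × 1.47) = 2 × 32.52 = 65.05 N·s/m.

65.0 N·s/m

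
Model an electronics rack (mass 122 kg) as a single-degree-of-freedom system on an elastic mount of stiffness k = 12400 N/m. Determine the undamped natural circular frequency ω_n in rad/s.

10.1 rad/s

ω_n = √(k/m) = √(12400/122) = √101.6 = 10.08 rad/s.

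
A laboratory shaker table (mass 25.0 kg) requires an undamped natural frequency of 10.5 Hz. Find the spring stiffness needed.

ω_n = 2πf_n = 2π × 10.5 = 65.97 rad/s.
k = m·ω_n² = 25.0 × 65.97² = 25.0 × 4352 = 108800 N/m.

109000 N/m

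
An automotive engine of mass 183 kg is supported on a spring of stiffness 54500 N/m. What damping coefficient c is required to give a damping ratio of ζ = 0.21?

c_c = 2√(k·m) = 2√(54500 × 183) = 6316 N·s/m.
c = ζ·c_c = 0.21 × 6316 = 1326 N·s/m.

1330 N·s/m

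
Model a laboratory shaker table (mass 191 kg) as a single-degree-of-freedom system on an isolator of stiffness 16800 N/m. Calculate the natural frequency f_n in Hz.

ω_n = √(k/m) = √(16800/191) = √87.96 = 9.379 rad/s.
f_n = ω_n/(2π) = 9.379/6.283 = 1.493 Hz.

1.49 Hz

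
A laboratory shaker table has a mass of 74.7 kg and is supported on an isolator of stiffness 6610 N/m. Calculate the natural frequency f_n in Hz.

ω_n = √(k/m) = √(6610/74.7) = √88.49 = 9.407 rad/s.
f_n = ω_n/(2π) = 9.407/6.283 = 1.497 Hz.

1.50 Hz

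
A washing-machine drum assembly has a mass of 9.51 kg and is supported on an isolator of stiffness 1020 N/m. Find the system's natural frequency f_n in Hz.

1.65 Hz

ω_n = √(k/m) = √(1020/9.51) = √107.3 = 10.36 rad/s.
f_n = ω_n/(2π) = 10.36/6.283 = 1.648 Hz.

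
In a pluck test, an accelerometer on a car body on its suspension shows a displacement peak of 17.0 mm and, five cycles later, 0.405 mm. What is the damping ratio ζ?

0.118

Logarithmic decrement δ = (1/n)·ln(x₀/x_n) = (1/5)·ln(17.0/0.405) = (1/5)·ln(41.98) = 0.7474.
ζ = δ/√(4π² + δ²) = 0.7474/√(39.48 + 0.559) = 0.7474/6.327 = 0.1181.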